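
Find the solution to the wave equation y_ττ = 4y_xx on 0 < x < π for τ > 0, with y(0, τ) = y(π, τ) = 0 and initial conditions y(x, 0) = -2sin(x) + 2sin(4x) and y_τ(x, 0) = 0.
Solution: Separating variables: y = Σ [A_n cos(ω_n τ) + B_n sin(ω_n τ)] sin(nx), ω_n = 2n. From ICs: A_1=-2, A_4=2.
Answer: y(x, τ) = -2sin(x)cos(2τ) + 2sin(4x)cos(8τ)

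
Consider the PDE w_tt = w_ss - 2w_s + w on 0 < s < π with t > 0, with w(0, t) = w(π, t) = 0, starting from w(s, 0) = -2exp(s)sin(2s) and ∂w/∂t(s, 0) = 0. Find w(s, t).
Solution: Substitute w = exp(s)u.
Then w_s = exp(s)(u_s + u), w_ss = exp(s)(u_ss + 2u_s + u), w_tt = exp(s)u_tt; substituting and dividing by exp(s), the lower-order terms cancel: u_tt = u_ss (standard wave equation).
Data for u: u(s,0) = exp(-s)w(s,0) = -2sin(2s); u_t(s,0) = exp(-s)w_t(s,0) = 0. The boundary conditions carry over: u(0,t) = u(π,t) = 0.
Separating variables: u = Σ [A_n cos(ω_n t) + B_n sin(ω_n t)] sin(ns), ω_n = n. From ICs: A_2=-2.
So u(s,t) = -2sin(2s)cos(2t), and w(s,t) = exp(s)u(s,t).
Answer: w(s, t) = -2exp(s)sin(2s)cos(2t)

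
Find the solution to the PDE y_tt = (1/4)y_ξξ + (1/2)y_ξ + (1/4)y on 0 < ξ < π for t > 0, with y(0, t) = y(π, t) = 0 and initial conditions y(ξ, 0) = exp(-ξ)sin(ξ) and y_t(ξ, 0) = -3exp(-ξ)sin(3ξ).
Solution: Substitute y = exp(-ξ)u.
Then y_ξ = exp(-ξ)(u_ξ - u), y_ξξ = exp(-ξ)(u_ξξ - 2u_ξ + u), y_tt = exp(-ξ)u_tt; substituting and dividing by exp(-ξ), the lower-order terms cancel: u_tt = (1/4)u_ξξ (standard wave equation).
Data for u: u(ξ,0) = exp(ξ)y(ξ,0) = sin(ξ); u_t(ξ,0) = exp(ξ)y_t(ξ,0) = -3sin(3ξ). The boundary conditions carry over: u(0,t) = u(π,t) = 0.
Separating variables: u = Σ [A_n cos(ω_n t) + B_n sin(ω_n t)] sin(nξ), ω_n = n/2. From ICs (B_n = velocity coefficient / ω_n): A_1=1, B_3=-2.
So u(ξ,t) = -2sin(3t/2)sin(3ξ) + sin(ξ)cos(t/2), and y(ξ,t) = exp(-ξ)u(ξ,t).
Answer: y(ξ, t) = -2exp(-ξ)sin(3t/2)sin(3ξ) + exp(-ξ)sin(ξ)cos(t/2)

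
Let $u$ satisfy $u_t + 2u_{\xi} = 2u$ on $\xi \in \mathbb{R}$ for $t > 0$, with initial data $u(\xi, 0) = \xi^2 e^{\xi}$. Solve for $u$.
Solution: Substitute $u = e^{\xi}w$, i.e. $w = e^{-\xi}u$.
By the product rule, $u_{\xi} = e^{\xi}(w_{\xi} + w)$, $u_t = e^{\xi}w_t$.
Substituting into the PDE and dividing by $e^{\xi}$: $w_t + 2(w_{\xi} + w) = 2w$.
The lower-order terms cancel, leaving the standard advection equation $w_t + 2w_{\xi} = 0$.
Initial data for $w$: $w(\xi,0) = e^{-\xi}u(\xi,0) = \xi^2$.
Solve for $w$:
  By method of characteristics (waves move right with speed 2):
  Along characteristics $\xi - 2t =$ const, $w$ is constant, so $w(\xi,t) = f(\xi - 2t)$ with $f = w( \cdot , 0)$.
Hence $w(\xi,t) = 4 t^2 - 4 t \xi + \xi^2$.
Transform back: $u(\xi,t) = e^{\xi}w(\xi,t)$.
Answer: $u(\xi, t) = \xi^2 e^{\xi} - 4 \xi t e^{\xi} + 4 t^2 e^{\xi}$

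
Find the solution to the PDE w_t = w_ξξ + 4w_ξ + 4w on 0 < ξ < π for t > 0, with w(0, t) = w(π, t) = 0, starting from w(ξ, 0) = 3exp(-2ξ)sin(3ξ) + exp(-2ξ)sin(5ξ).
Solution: Substitute w = exp(-2ξ)u, i.e. u = exp(2ξ)w.
By the product rule, w_ξ = exp(-2ξ)(u_ξ - 2u), w_ξξ = exp(-2ξ)(u_ξξ - 4u_ξ + 4u), w_t = exp(-2ξ)u_t.
Substituting into the PDE and dividing by exp(-2ξ): u_t = (u_ξξ - 4u_ξ + 4u) + 4(u_ξ - 2u) + 4u.
The lower-order terms cancel, leaving the standard heat equation u_t = u_ξξ.
Initial data for u: u(ξ,0) = exp(2ξ)w(ξ,0) = 3sin(3ξ) + sin(5ξ). The boundary conditions carry over: u(0,t) = u(π,t) = 0.
Solve for u:
  Using separation of variables u = X(ξ)T(t):
  Eigenfunctions: sin(nξ), n = 1, 2, 3, ...
  General solution: u(ξ, t) = Σ c_n sin(nξ) exp(-n² t)
  Matching u(ξ,0) = 3sin(3ξ) + sin(5ξ) term by term: c_3=3, c_5=1.
Hence u(ξ,t) = 3exp(-9t)sin(3ξ) + exp(-25t)sin(5ξ).
Transform back: w(ξ,t) = exp(-2ξ)u(ξ,t).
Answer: w(ξ, t) = 3exp(-9t)exp(-2ξ)sin(3ξ) + exp(-25t)exp(-2ξ)sin(5ξ)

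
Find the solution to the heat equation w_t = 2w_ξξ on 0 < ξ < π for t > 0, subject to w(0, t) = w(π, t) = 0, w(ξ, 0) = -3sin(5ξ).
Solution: Using separation of variables w = X(ξ)T(t):
Eigenfunctions: sin(nξ), n = 1, 2, 3, ...
General solution: w(ξ, t) = Σ c_n sin(nξ) exp(-2n² t)
Matching w(ξ,0) = -3sin(5ξ) term by term: c_5=-3.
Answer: w(ξ, t) = -3exp(-50t)sin(5ξ)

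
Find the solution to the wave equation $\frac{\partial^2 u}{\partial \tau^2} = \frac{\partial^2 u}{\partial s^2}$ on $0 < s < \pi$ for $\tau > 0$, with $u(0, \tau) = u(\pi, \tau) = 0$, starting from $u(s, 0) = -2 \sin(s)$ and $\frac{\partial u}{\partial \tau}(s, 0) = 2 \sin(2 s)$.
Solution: Using separation of variables $u = X(s)T(\tau)$:
Eigenfunctions: $\sin(ns)$, $n = 1, 2, 3, \ldots$
General solution: $u(s, \tau) = \sum [A_n \cos(n \tau) + B_n \sin(n \tau)] \sin(ns)$
From $u(s,0) = -2 \sin(s)$: $A_1=-2$. From $u_{\tau}(s,0) = 2 \sin(2 s)$, using $u_{\tau}(s,0) = \sum \omega_n B_n \sin(ns)$ with $\omega_n = n$: $B_2 = 2/2 = 1$.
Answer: $u(s, \tau) = \sin(2 \tau) \sin(2 s) - 2 \sin(s) \cos(\tau)$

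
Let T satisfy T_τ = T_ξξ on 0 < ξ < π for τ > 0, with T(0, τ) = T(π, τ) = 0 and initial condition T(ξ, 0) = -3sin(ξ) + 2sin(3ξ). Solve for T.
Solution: Separating variables: T = Σ c_n exp(-n²τ) sin(nξ). From T(ξ,0) = -3sin(ξ) + 2sin(3ξ): c_1=-3, c_3=2.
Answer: T(ξ, τ) = -3exp(-τ)sin(ξ) + 2exp(-9τ)sin(3ξ)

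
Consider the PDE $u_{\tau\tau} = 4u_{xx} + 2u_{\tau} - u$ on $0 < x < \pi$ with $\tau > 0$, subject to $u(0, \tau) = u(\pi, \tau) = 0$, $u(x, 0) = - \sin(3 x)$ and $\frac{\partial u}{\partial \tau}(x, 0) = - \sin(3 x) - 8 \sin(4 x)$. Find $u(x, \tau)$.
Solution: Substitute $u = e^{\tau}w$, i.e. $w = e^{-\tau}u$.
By the product rule, $u_{\tau} = e^{\tau}(w_{\tau} + w)$, $u_{\tau\tau} = e^{\tau}(w_{\tau\tau} + 2w_{\tau} + w)$, $u_{xx} = e^{\tau}w_{xx}$.
Substituting into the PDE and dividing by $e^{\tau}$: $w_{\tau\tau} + 2w_{\tau} + w = 4w_{xx} + 2(w_{\tau} + w) - w$.
The lower-order terms cancel, leaving the standard wave equation $w_{\tau\tau} = 4w_{xx}$.
Initial data for $w$: $w(x,0) = u(x,0) = - \sin(3 x)$; $w_{\tau}(x,0) = u_{\tau}(x,0) - u(x,0) = -8 \sin(4 x)$. The boundary conditions carry over: $w(0,\tau) = w(\pi,\tau) = 0$.
Solve for $w$:
  Using separation of variables $w = X(x)T(\tau)$:
  Eigenfunctions: $\sin(nx)$, $n = 1, 2, 3, \ldots$
  General solution: $w(x, \tau) = \sum [A_n \cos(2n \tau) + B_n \sin(2n \tau)] \sin(nx)$
  From $w(x,0) = - \sin(3 x)$: $A_3=-1$. From $w_{\tau}(x,0) = -8 \sin(4 x)$, using $w_{\tau}(x,0) = \sum \omega_n B_n \sin(nx)$ with $\omega_n = 2n$: $B_4 = (-8)/8 = -1$.
Hence $w(x,\tau) = - \sin(3 x) \cos(6 \tau) - \sin(4 x) \sin(8 \tau)$.
Transform back: $u(x,\tau) = e^{\tau}w(x,\tau)$.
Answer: $u(x, \tau) = - e^{\tau} \sin(8 \tau) \sin(4 x) -  e^{\tau} \sin(3 x) \cos(6 \tau)$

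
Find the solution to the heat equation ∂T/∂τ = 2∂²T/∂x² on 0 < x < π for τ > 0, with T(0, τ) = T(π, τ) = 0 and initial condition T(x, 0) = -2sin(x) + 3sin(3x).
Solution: Using separation of variables T = X(x)G(τ):
Eigenfunctions: sin(nx), n = 1, 2, 3, ...
General solution: T(x, τ) = Σ c_n sin(nx) exp(-2n² τ)
Matching T(x,0) = -2sin(x) + 3sin(3x) term by term: c_1=-2, c_3=3.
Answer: T(x, τ) = -2exp(-2τ)sin(x) + 3exp(-18τ)sin(3x)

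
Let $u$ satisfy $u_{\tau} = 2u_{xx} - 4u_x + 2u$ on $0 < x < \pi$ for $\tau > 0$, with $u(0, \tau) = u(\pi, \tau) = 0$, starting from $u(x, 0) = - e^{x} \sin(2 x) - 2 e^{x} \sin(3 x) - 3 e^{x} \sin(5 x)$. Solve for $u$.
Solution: Substitute $u = e^{x}w$, i.e. $w = e^{-x}u$.
By the product rule, $u_x = e^{x}(w_x + w)$, $u_{xx} = e^{x}(w_{xx} + 2w_x + w)$, $u_{\tau} = e^{x}w_{\tau}$.
Substituting into the PDE and dividing by $e^{x}$: $w_{\tau} = 2(w_{xx} + 2w_x + w) - 4(w_x + w) + 2w$.
The lower-order terms cancel, leaving the standard heat equation $w_{\tau} = 2w_{xx}$.
Initial data for $w$: $w(x,0) = e^{-x}u(x,0) = - \sin(2 x) - 2 \sin(3 x) - 3 \sin(5 x)$. The boundary conditions carry over: $w(0,\tau) = w(\pi,\tau) = 0$.
Solve for $w$:
  Using separation of variables $w = X(x)T(\tau)$:
  Eigenfunctions: $\sin(nx)$, $n = 1, 2, 3, \ldots$
  General solution: $w(x, \tau) = \sum c_n \sin(nx) e^{-2n^2 \tau}$
  Matching $w(x,0) = - \sin(2 x) - 2 \sin(3 x) - 3 \sin(5 x)$ term by term: $c_2=-1, c_3=-2, c_5=-3$.
Hence $w(x,\tau) = - e^{-8 \tau} \sin(2 x) - 2 e^{-18 \tau} \sin(3 x) - 3 e^{-50 \tau} \sin(5 x)$.
Transform back: $u(x,\tau) = e^{x}w(x,\tau)$.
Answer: $u(x, \tau) = - e^{-8 \tau} e^{x} \sin(2 x) - 2 e^{-18 \tau} e^{x} \sin(3 x) - 3 e^{-50 \tau} e^{x} \sin(5 x)$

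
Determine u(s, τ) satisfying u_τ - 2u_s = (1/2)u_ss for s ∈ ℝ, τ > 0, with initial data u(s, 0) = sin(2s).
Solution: Change to a moving frame: let η = s + 2τ, σ = τ and write u(s,τ) = w(η,σ).
By the chain rule u_τ = w_σ + 2w_η, u_s = w_η, u_ss = w_ηη.
Then u_τ - 2u_s = w_σ: the advection term cancels and the PDE becomes the heat equation w_σ = (1/2)w_ηη on η ∈ ℝ.
Initial data: w(η,0) = u(η,0) = sin(2η).
On η ∈ ℝ each mode satisfies (sin(nη))″ = -n² sin(nη), so exp(-n²σ/2) sin(nη) solves the heat equation; by superposition w(η,σ) = Σ c_n exp(-n²σ/2) sin(nη).
Reading off the coefficients: c_2=1, so w(η,σ) = exp(-2σ)sin(2η).
Substituting back η = s + 2τ, σ = τ: u(s,τ) = w(s + 2τ, τ).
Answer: u(s, τ) = exp(-2τ)sin(2s + 4τ)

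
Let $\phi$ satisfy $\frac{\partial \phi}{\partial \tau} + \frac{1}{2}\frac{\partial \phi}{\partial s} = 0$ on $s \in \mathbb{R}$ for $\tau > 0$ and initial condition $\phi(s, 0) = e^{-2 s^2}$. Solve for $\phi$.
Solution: By method of characteristics (waves move right with speed 1/2):
Along characteristics $s - \frac{1}{2}\tau =$ const, $\phi$ is constant, so $\phi(s,\tau) = f(s - \frac{1}{2}\tau)$ with $f = \phi( \cdot , 0)$.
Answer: $\phi(s, \tau) = e^{-2 (-\tau/2 + s)^2}$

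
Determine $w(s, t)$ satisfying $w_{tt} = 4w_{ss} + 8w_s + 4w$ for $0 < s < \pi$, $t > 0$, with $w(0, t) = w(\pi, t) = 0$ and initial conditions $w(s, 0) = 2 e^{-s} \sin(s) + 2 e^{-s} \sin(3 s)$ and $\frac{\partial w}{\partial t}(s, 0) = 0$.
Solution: Substitute $w = e^{-s}u$.
Then $w_s = e^{-s}(u_s - u)$, $w_{ss} = e^{-s}(u_{ss} - 2u_s + u)$, $w_{tt} = e^{-s}u_{tt}$; substituting and dividing by $e^{-s}$, the lower-order terms cancel: $u_{tt} = 4u_{ss}$ (standard wave equation).
Data for $u$: $u(s,0) = e^{s}w(s,0) = 2 \sin(s) + 2 \sin(3 s)$; $u_t(s,0) = e^{s}w_t(s,0) = 0$. The boundary conditions carry over: $u(0,t) = u(\pi,t) = 0$.
Separating variables: $u = \sum [A_n \cos(\omega_n t) + B_n \sin(\omega_n t)] \sin(ns)$, $\omega_n = 2n$. From ICs: $A_1=2, A_3=2$.
So $u(s,t) = 2 \sin(s) \cos(2 t) + 2 \sin(3 s) \cos(6 t)$, and $w(s,t) = e^{-s}u(s,t)$.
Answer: $w(s, t) = 2 e^{-s} \sin(s) \cos(2 t) + 2 e^{-s} \sin(3 s) \cos(6 t)$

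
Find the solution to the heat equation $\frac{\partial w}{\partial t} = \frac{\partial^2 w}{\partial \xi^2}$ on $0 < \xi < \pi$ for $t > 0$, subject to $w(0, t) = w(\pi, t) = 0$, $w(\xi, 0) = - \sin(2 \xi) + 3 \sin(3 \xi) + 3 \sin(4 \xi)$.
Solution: Separating variables: $w = \sum c_n e^{-n^2t} \sin(n\xi)$. From $w(\xi,0) = - \sin(2 \xi) + 3 \sin(3 \xi) + 3 \sin(4 \xi)$: $c_2=-1, c_3=3, c_4=3$.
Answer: $w(\xi, t) = - e^{-4 t} \sin(2 \xi) + 3 e^{-9 t} \sin(3 \xi) + 3 e^{-16 t} \sin(4 \xi)$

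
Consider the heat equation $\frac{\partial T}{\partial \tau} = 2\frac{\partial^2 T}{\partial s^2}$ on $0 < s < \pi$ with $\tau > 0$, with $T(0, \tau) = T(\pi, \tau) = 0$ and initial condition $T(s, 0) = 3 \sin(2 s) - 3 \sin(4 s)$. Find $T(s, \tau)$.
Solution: Separating variables: $T = \sum c_n e^{-2n^2\tau} \sin(ns)$. From $T(s,0) = 3 \sin(2 s) - 3 \sin(4 s)$: $c_2=3, c_4=-3$.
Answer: $T(s, \tau) = 3 e^{-8 \tau} \sin(2 s) - 3 e^{-32 \tau} \sin(4 s)$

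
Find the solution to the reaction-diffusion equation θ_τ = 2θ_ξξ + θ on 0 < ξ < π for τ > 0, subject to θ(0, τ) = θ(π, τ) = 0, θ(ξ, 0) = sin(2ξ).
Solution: Substitute θ = exp(τ)u, i.e. u = exp(-τ)θ.
By the product rule, θ_τ = exp(τ)(u_τ + u), θ_ξξ = exp(τ)u_ξξ.
Substituting into the PDE and dividing by exp(τ): u_τ + u = 2u_ξξ + u.
The lower-order terms cancel, leaving the standard heat equation u_τ = 2u_ξξ.
Initial data for u: u(ξ,0) = θ(ξ,0) = sin(2ξ). The boundary conditions carry over: u(0,τ) = u(π,τ) = 0.
Solve for u:
  Using separation of variables u = X(ξ)G(τ):
  Eigenfunctions: sin(nξ), n = 1, 2, 3, ...
  General solution: u(ξ, τ) = Σ c_n sin(nξ) exp(-2n² τ)
  Matching u(ξ,0) = sin(2ξ) term by term: c_2=1.
Hence u(ξ,τ) = exp(-8τ)sin(2ξ).
Transform back: θ(ξ,τ) = exp(τ)u(ξ,τ).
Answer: θ(ξ, τ) = exp(-7τ)sin(2ξ)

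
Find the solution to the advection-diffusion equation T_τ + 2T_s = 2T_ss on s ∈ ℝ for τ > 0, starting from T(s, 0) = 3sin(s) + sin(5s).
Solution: Moving frame: η = s - 2τ, σ = τ, T = u(η,σ), so T_τ = u_σ - 2u_η and T_ss = u_ηη.
Hence T_τ + 2T_s = u_σ and the PDE becomes the heat equation u_σ = 2u_ηη on η ∈ ℝ.
Initial data: u(η,0) = T(η,0) = 3sin(η) + sin(5η). Each mode sin(nη) decays as exp(-2n²σ) on ℝ, so u(η,σ) = Σ c_n exp(-2n²σ) sin(nη) with c_1=3, c_5=1: u(η,σ) = 3exp(-2σ)sin(η) + exp(-50σ)sin(5η).
Substituting back: T(s,τ) = u(s - 2τ, τ).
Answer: T(s, τ) = 3exp(-2τ)sin(s - 2τ) + exp(-50τ)sin(5s - 10τ)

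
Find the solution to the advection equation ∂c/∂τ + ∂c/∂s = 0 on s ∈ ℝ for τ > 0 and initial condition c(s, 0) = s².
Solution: By method of characteristics (waves move right with speed 1):
Along characteristics s - τ = const, c is constant, so c(s,τ) = f(s - τ) with f = c(·, 0).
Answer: c(s, τ) = s² - 2sτ + τ²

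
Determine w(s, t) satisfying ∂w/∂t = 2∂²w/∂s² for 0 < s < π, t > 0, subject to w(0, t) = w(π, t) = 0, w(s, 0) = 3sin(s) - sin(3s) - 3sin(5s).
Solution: Separating variables: w = Σ c_n exp(-2n²t) sin(ns). From w(s,0) = 3sin(s) - sin(3s) - 3sin(5s): c_1=3, c_3=-1, c_5=-3.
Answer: w(s, t) = 3exp(-2t)sin(s) - exp(-18t)sin(3s) - 3exp(-50t)sin(5s)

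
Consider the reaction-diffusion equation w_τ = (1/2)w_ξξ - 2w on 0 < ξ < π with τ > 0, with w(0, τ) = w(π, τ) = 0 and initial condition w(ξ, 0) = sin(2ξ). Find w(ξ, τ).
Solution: Substitute w = exp(-2τ)u, i.e. u = exp(2τ)w.
By the product rule, w_τ = exp(-2τ)(u_τ - 2u), w_ξξ = exp(-2τ)u_ξξ.
Substituting into the PDE and dividing by exp(-2τ): u_τ - 2u = (1/2)u_ξξ - 2u.
The lower-order terms cancel, leaving the standard heat equation u_τ = (1/2)u_ξξ.
Initial data for u: u(ξ,0) = w(ξ,0) = sin(2ξ). The boundary conditions carry over: u(0,τ) = u(π,τ) = 0.
Solve for u:
  Using separation of variables u = X(ξ)T(τ):
  Eigenfunctions: sin(nξ), n = 1, 2, 3, ...
  General solution: u(ξ, τ) = Σ c_n sin(nξ) exp(-n² τ/2)
  Matching u(ξ,0) = sin(2ξ) term by term: c_2=1.
Hence u(ξ,τ) = exp(-2τ)sin(2ξ).
Transform back: w(ξ,τ) = exp(-2τ)u(ξ,τ).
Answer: w(ξ, τ) = exp(-4τ)sin(2ξ)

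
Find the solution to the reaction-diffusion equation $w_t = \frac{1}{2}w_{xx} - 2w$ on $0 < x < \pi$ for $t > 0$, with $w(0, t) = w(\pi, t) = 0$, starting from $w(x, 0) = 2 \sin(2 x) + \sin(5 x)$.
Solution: Substitute $w = e^{-2t}u$, i.e. $u = e^{2t}w$.
By the product rule, $w_t = e^{-2t}(u_t - 2u)$, $w_{xx} = e^{-2t}u_{xx}$.
Substituting into the PDE and dividing by $e^{-2t}$: $u_t - 2u = \frac{1}{2}u_{xx} - 2u$.
The lower-order terms cancel, leaving the standard heat equation $u_t = \frac{1}{2}u_{xx}$.
Initial data for $u$: $u(x,0) = w(x,0) = 2 \sin(2 x) + \sin(5 x)$. The boundary conditions carry over: $u(0,t) = u(\pi,t) = 0$.
Solve for $u$:
  Using separation of variables $u = X(x)T(t)$:
  Eigenfunctions: $\sin(nx)$, $n = 1, 2, 3, \ldots$
  General solution: $u(x, t) = \sum c_n \sin(nx) e^{-n^2 t/2}$
  Matching $u(x,0) = 2 \sin(2 x) + \sin(5 x)$ term by term: $c_2=2, c_5=1$.
Hence $u(x,t) = 2 e^{-2 t} \sin(2 x) + e^{-25 t/2} \sin(5 x)$.
Transform back: $w(x,t) = e^{-2t}u(x,t)$.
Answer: $w(x, t) = 2 e^{-4 t} \sin(2 x) + e^{-29 t/2} \sin(5 x)$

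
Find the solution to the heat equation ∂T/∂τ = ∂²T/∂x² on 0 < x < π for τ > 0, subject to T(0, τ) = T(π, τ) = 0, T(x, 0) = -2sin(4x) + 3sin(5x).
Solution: Using separation of variables T = X(x)G(τ):
Eigenfunctions: sin(nx), n = 1, 2, 3, ...
General solution: T(x, τ) = Σ c_n sin(nx) exp(-n² τ)
Matching T(x,0) = -2sin(4x) + 3sin(5x) term by term: c_4=-2, c_5=3.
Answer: T(x, τ) = -2exp(-16τ)sin(4x) + 3exp(-25τ)sin(5x)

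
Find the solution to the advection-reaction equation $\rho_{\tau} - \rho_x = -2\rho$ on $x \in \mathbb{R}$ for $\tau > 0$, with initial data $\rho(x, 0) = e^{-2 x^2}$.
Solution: Substitute $\rho = e^{-2\tau}u$, i.e. $u = e^{2\tau}\rho$.
By the product rule, $\rho_{\tau} = e^{-2\tau}(u_{\tau} - 2u)$, $\rho_x = e^{-2\tau}u_x$.
Substituting into the PDE and dividing by $e^{-2\tau}$: $u_{\tau} - 2u - u_x = -2u$.
The lower-order terms cancel, leaving the standard advection equation $u_{\tau} - u_x = 0$.
Initial data for $u$: $u(x,0) = \rho(x,0) = e^{-2 x^2}$.
Solve for $u$:
  By method of characteristics (waves move left with speed 1):
  Along characteristics $x + \tau =$ const, $u$ is constant, so $u(x,\tau) = f(x + \tau)$ with $f = u( \cdot , 0)$.
Hence $u(x,\tau) = e^{-2 (x + \tau)^2}$.
Transform back: $\rho(x,\tau) = e^{-2\tau}u(x,\tau)$.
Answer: $\rho(x, \tau) = e^{-2 \tau} e^{-2 (\tau + x)^2}$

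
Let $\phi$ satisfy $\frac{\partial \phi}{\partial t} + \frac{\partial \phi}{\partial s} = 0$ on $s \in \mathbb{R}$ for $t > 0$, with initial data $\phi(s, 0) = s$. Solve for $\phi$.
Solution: By method of characteristics (waves move right with speed 1):
Along characteristics $s - t =$ const, $\phi$ is constant, so $\phi(s,t) = f(s - t)$ with $f = \phi( \cdot , 0)$.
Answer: $\phi(s, t) = s -  t$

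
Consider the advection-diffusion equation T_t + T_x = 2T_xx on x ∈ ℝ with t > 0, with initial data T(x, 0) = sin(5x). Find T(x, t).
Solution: Moving frame: η = x - t, σ = t, T = u(η,σ), so T_t = u_σ - u_η and T_xx = u_ηη.
Hence T_t + T_x = u_σ and the PDE becomes the heat equation u_σ = 2u_ηη on η ∈ ℝ.
Initial data: u(η,0) = T(η,0) = sin(5η). Each mode sin(nη) decays as exp(-2n²σ) on ℝ, so u(η,σ) = Σ c_n exp(-2n²σ) sin(nη) with c_5=1: u(η,σ) = exp(-50σ)sin(5η).
Substituting back: T(x,t) = u(x - t, t).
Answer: T(x, t) = -exp(-50t)sin(5t - 5x)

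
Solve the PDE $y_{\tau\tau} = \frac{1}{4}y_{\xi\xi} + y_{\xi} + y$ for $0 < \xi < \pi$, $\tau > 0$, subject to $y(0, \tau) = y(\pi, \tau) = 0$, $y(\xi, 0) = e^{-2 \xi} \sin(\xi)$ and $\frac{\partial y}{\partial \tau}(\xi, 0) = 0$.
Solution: Substitute $y = e^{-2\xi}u$.
Then $y_{\xi} = e^{-2\xi}(u_{\xi} - 2u)$, $y_{\xi\xi} = e^{-2\xi}(u_{\xi\xi} - 4u_{\xi} + 4u)$, $y_{\tau\tau} = e^{-2\xi}u_{\tau\tau}$; substituting and dividing by $e^{-2\xi}$, the lower-order terms cancel: $u_{\tau\tau} = \frac{1}{4}u_{\xi\xi}$ (standard wave equation).
Data for $u$: $u(\xi,0) = e^{2\xi}y(\xi,0) = \sin(\xi)$; $u_{\tau}(\xi,0) = e^{2\xi}y_{\tau}(\xi,0) = 0$. The boundary conditions carry over: $u(0,\tau) = u(\pi,\tau) = 0$.
Separating variables: $u = \sum [A_n \cos(\omega_n \tau) + B_n \sin(\omega_n \tau)] \sin(n\xi)$, $\omega_n = n/2$. From ICs: $A_1=1$.
So $u(\xi,\tau) = \sin(\xi) \cos(\tau/2)$, and $y(\xi,\tau) = e^{-2\xi}u(\xi,\tau)$.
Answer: $y(\xi, \tau) = e^{-2 \xi} \sin(\xi) \cos(\tau/2)$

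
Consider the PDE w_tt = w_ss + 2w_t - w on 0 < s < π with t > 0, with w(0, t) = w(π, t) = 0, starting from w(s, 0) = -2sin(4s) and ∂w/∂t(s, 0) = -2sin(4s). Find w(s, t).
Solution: Substitute w = exp(t)u.
Then w_t = exp(t)(u_t + u), w_tt = exp(t)(u_tt + 2u_t + u), w_ss = exp(t)u_ss; substituting and dividing by exp(t), the lower-order terms cancel: u_tt = u_ss (standard wave equation).
Data for u: u(s,0) = w(s,0) = -2sin(4s); u_t(s,0) = w_t(s,0) - w(s,0) = 0. The boundary conditions carry over: u(0,t) = u(π,t) = 0.
Separating variables: u = Σ [A_n cos(ω_n t) + B_n sin(ω_n t)] sin(ns), ω_n = n. From ICs: A_4=-2.
So u(s,t) = -2sin(4s)cos(4t), and w(s,t) = exp(t)u(s,t).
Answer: w(s, t) = -2exp(t)sin(4s)cos(4t)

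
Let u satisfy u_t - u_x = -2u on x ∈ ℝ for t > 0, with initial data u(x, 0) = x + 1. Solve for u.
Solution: Substitute u = exp(-2t)w, i.e. w = exp(2t)u.
By the product rule, u_t = exp(-2t)(w_t - 2w), u_x = exp(-2t)w_x.
Substituting into the PDE and dividing by exp(-2t): w_t - 2w - w_x = -2w.
The lower-order terms cancel, leaving the standard advection equation w_t - w_x = 0.
Initial data for w: w(x,0) = u(x,0) = x + 1.
Solve for w:
  By method of characteristics (waves move left with speed 1):
  Along characteristics x + t = const, w is constant, so w(x,t) = f(x + t) with f = w(·, 0).
Hence w(x,t) = t + x + 1.
Transform back: u(x,t) = exp(-2t)w(x,t).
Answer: u(x, t) = texp(-2t) + xexp(-2t) + exp(-2t)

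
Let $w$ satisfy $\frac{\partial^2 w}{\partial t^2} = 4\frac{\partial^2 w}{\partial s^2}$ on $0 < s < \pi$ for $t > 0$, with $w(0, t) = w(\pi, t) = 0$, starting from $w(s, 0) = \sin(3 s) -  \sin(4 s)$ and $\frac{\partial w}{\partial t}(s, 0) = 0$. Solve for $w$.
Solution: Separating variables: $w = \sum [A_n \cos(\omega_n t) + B_n \sin(\omega_n t)] \sin(ns)$, $\omega_n = 2n$. From ICs: $A_3=1, A_4=-1$.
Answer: $w(s, t) = \sin(3 s) \cos(6 t) -  \sin(4 s) \cos(8 t)$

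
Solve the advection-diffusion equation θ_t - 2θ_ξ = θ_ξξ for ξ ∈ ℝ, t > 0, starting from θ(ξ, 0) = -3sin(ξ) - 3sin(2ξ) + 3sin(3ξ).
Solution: Moving frame: η = ξ + 2t, σ = t, θ = u(η,σ), so θ_t = u_σ + 2u_η and θ_ξξ = u_ηη.
Hence θ_t - 2θ_ξ = u_σ and the PDE becomes the heat equation u_σ = u_ηη on η ∈ ℝ.
Initial data: u(η,0) = θ(η,0) = -3sin(η) - 3sin(2η) + 3sin(3η). Each mode sin(nη) decays as exp(-n²σ) on ℝ, so u(η,σ) = Σ c_n exp(-n²σ) sin(nη) with c_1=-3, c_2=-3, c_3=3: u(η,σ) = -3exp(-σ)sin(η) - 3exp(-4σ)sin(2η) + 3exp(-9σ)sin(3η).
Substituting back: θ(ξ,t) = u(ξ + 2t, t).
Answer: θ(ξ, t) = -3exp(-t)sin(2t + ξ) - 3exp(-4t)sin(4t + 2ξ) + 3exp(-9t)sin(6t + 3ξ)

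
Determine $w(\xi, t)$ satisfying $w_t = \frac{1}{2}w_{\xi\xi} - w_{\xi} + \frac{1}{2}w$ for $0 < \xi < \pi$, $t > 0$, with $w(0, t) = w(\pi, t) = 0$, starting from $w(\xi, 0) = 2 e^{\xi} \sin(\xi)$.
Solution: Substitute $w = e^{\xi}u$, i.e. $u = e^{-\xi}w$.
By the product rule, $w_{\xi} = e^{\xi}(u_{\xi} + u)$, $w_{\xi\xi} = e^{\xi}(u_{\xi\xi} + 2u_{\xi} + u)$, $w_t = e^{\xi}u_t$.
Substituting into the PDE and dividing by $e^{\xi}$: $u_t = \frac{1}{2}(u_{\xi\xi} + 2u_{\xi} + u) - (u_{\xi} + u) + \frac{1}{2}u$.
The lower-order terms cancel, leaving the standard heat equation $u_t = \frac{1}{2}u_{\xi\xi}$.
Initial data for $u$: $u(\xi,0) = e^{-\xi}w(\xi,0) = 2 \sin(\xi)$. The boundary conditions carry over: $u(0,t) = u(\pi,t) = 0$.
Solve for $u$:
  Using separation of variables $u = X(\xi)T(t)$:
  Eigenfunctions: $\sin(n\xi)$, $n = 1, 2, 3, \ldots$
  General solution: $u(\xi, t) = \sum c_n \sin(n\xi) e^{-n^2 t/2}$
  Matching $u(\xi,0) = 2 \sin(\xi)$ term by term: $c_1=2$.
Hence $u(\xi,t) = 2 e^{-t/2} \sin(\xi)$.
Transform back: $w(\xi,t) = e^{\xi}u(\xi,t)$.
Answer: $w(\xi, t) = 2 e^{\xi} e^{-t/2} \sin(\xi)$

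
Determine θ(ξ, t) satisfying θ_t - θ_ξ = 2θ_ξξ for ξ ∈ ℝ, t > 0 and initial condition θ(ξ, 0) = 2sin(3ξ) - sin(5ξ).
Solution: Moving frame: η = ξ + t, σ = t, θ = u(η,σ), so θ_t = u_σ + u_η and θ_ξξ = u_ηη.
Hence θ_t - θ_ξ = u_σ and the PDE becomes the heat equation u_σ = 2u_ηη on η ∈ ℝ.
Initial data: u(η,0) = θ(η,0) = 2sin(3η) - sin(5η). Each mode sin(nη) decays as exp(-2n²σ) on ℝ, so u(η,σ) = Σ c_n exp(-2n²σ) sin(nη) with c_3=2, c_5=-1: u(η,σ) = 2exp(-18σ)sin(3η) - exp(-50σ)sin(5η).
Substituting back: θ(ξ,t) = u(ξ + t, t).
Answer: θ(ξ, t) = 2exp(-18t)sin(3t + 3ξ) - exp(-50t)sin(5t + 5ξ)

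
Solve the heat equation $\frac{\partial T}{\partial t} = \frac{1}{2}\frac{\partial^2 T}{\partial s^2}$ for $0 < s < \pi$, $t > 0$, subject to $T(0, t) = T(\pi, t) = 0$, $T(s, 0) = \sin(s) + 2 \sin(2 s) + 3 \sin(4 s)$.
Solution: Using separation of variables $T = X(s)G(t)$:
Eigenfunctions: $\sin(ns)$, $n = 1, 2, 3, \ldots$
General solution: $T(s, t) = \sum c_n \sin(ns) e^{-n^2 t/2}$
Matching $T(s,0) = \sin(s) + 2 \sin(2 s) + 3 \sin(4 s)$ term by term: $c_1=1, c_2=2, c_4=3$.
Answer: $T(s, t) = 2 e^{-2 t} \sin(2 s) + 3 e^{-8 t} \sin(4 s) + e^{-t/2} \sin(s)$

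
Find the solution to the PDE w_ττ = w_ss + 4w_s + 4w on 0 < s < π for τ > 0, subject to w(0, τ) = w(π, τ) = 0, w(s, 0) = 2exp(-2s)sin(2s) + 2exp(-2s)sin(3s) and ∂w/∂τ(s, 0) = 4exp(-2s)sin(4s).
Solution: Substitute w = exp(-2s)u.
Then w_s = exp(-2s)(u_s - 2u), w_ss = exp(-2s)(u_ss - 4u_s + 4u), w_ττ = exp(-2s)u_ττ; substituting and dividing by exp(-2s), the lower-order terms cancel: u_ττ = u_ss (standard wave equation).
Data for u: u(s,0) = exp(2s)w(s,0) = 2sin(2s) + 2sin(3s); u_τ(s,0) = exp(2s)w_τ(s,0) = 4sin(4s). The boundary conditions carry over: u(0,τ) = u(π,τ) = 0.
Separating variables: u = Σ [A_n cos(ω_n τ) + B_n sin(ω_n τ)] sin(ns), ω_n = n. From ICs (B_n = velocity coefficient / ω_n): A_2=2, A_3=2, B_4=1.
So u(s,τ) = 2sin(2s)cos(2τ) + 2sin(3s)cos(3τ) + sin(4s)sin(4τ), and w(s,τ) = exp(-2s)u(s,τ).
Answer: w(s, τ) = 2exp(-2s)sin(2s)cos(2τ) + 2exp(-2s)sin(3s)cos(3τ) + exp(-2s)sin(4s)sin(4τ)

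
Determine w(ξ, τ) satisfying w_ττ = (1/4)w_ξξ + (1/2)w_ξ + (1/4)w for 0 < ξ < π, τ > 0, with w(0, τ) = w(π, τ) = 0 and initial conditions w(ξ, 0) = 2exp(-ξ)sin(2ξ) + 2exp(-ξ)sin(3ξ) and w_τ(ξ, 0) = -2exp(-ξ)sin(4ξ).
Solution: Substitute w = exp(-ξ)u.
Then w_ξ = exp(-ξ)(u_ξ - u), w_ξξ = exp(-ξ)(u_ξξ - 2u_ξ + u), w_ττ = exp(-ξ)u_ττ; substituting and dividing by exp(-ξ), the lower-order terms cancel: u_ττ = (1/4)u_ξξ (standard wave equation).
Data for u: u(ξ,0) = exp(ξ)w(ξ,0) = 2sin(2ξ) + 2sin(3ξ); u_τ(ξ,0) = exp(ξ)w_τ(ξ,0) = -2sin(4ξ). The boundary conditions carry over: u(0,τ) = u(π,τ) = 0.
Separating variables: u = Σ [A_n cos(ω_n τ) + B_n sin(ω_n τ)] sin(nξ), ω_n = n/2. From ICs (B_n = velocity coefficient / ω_n): A_2=2, A_3=2, B_4=-1.
So u(ξ,τ) = 2sin(2ξ)cos(τ) + 2sin(3ξ)cos(3τ/2) - sin(4ξ)sin(2τ), and w(ξ,τ) = exp(-ξ)u(ξ,τ).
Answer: w(ξ, τ) = 2exp(-ξ)sin(2ξ)cos(τ) + 2exp(-ξ)sin(3ξ)cos(3τ/2) - exp(-ξ)sin(4ξ)sin(2τ)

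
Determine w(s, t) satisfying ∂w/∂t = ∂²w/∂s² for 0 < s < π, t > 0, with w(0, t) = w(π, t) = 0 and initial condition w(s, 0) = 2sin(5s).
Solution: Separating variables: w = Σ c_n exp(-n²t) sin(ns). From w(s,0) = 2sin(5s): c_5=2.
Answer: w(s, t) = 2exp(-25t)sin(5s)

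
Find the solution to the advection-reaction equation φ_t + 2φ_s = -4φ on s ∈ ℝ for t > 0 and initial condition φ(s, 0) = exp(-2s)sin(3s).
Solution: Substitute φ = exp(-2s)u, i.e. u = exp(2s)φ.
By the product rule, φ_s = exp(-2s)(u_s - 2u), φ_t = exp(-2s)u_t.
Substituting into the PDE and dividing by exp(-2s): u_t + 2(u_s - 2u) = -4u.
The lower-order terms cancel, leaving the standard advection equation u_t + 2u_s = 0.
Initial data for u: u(s,0) = exp(2s)φ(s,0) = sin(3s).
Solve for u:
  By method of characteristics (waves move right with speed 2):
  Along characteristics s - 2t = const, u is constant, so u(s,t) = f(s - 2t) with f = u(·, 0).
Hence u(s,t) = sin(3s - 6t).
Transform back: φ(s,t) = exp(-2s)u(s,t).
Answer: φ(s, t) = exp(-2s)sin(3s - 6t)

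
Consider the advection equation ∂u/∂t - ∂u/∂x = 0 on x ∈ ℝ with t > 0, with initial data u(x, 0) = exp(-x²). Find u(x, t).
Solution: By method of characteristics (waves move left with speed 1):
Along characteristics x + t = const, u is constant, so u(x,t) = f(x + t) with f = u(·, 0).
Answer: u(x, t) = exp(-(t + x)²)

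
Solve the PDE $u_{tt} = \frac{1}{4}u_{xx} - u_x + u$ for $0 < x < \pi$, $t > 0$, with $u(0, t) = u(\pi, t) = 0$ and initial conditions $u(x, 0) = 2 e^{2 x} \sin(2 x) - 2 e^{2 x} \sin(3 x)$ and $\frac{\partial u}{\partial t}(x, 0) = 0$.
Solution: Substitute $u = e^{2x}w$, i.e. $w = e^{-2x}u$.
By the product rule, $u_x = e^{2x}(w_x + 2w)$, $u_{xx} = e^{2x}(w_{xx} + 4w_x + 4w)$, $u_{tt} = e^{2x}w_{tt}$.
Substituting into the PDE and dividing by $e^{2x}$: $w_{tt} = \frac{1}{4}(w_{xx} + 4w_x + 4w) - (w_x + 2w) + w$.
The lower-order terms cancel, leaving the standard wave equation $w_{tt} = \frac{1}{4}w_{xx}$.
Initial data for $w$: $w(x,0) = e^{-2x}u(x,0) = 2 \sin(2 x) - 2 \sin(3 x)$; $w_t(x,0) = e^{-2x}u_t(x,0) = 0$. The boundary conditions carry over: $w(0,t) = w(\pi,t) = 0$.
Solve for $w$:
  Using separation of variables $w = X(x)T(t)$:
  Eigenfunctions: $\sin(nx)$, $n = 1, 2, 3, \ldots$
  General solution: $w(x, t) = \sum [A_n \cos(n t/2) + B_n \sin(n t/2)] \sin(nx)$
  From $w(x,0) = 2 \sin(2 x) - 2 \sin(3 x)$: $A_2=2, A_3=-2$. From $w_t(x,0) = 0$: all $B_n = 0$.
Hence $w(x,t) = 2 \sin(2 x) \cos(t) - 2 \sin(3 x) \cos(3 t/2)$.
Transform back: $u(x,t) = e^{2x}w(x,t)$.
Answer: $u(x, t) = 2 e^{2 x} \sin(2 x) \cos(t) - 2 e^{2 x} \sin(3 x) \cos(3 t/2)$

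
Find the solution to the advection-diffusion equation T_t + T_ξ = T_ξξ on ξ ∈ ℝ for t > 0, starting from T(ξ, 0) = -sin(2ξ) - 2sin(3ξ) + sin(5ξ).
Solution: Moving frame: η = ξ - t, σ = t, T = u(η,σ), so T_t = u_σ - u_η and T_ξξ = u_ηη.
Hence T_t + T_ξ = u_σ and the PDE becomes the heat equation u_σ = u_ηη on η ∈ ℝ.
Initial data: u(η,0) = T(η,0) = -sin(2η) - 2sin(3η) + sin(5η). Each mode sin(nη) decays as exp(-n²σ) on ℝ, so u(η,σ) = Σ c_n exp(-n²σ) sin(nη) with c_2=-1, c_3=-2, c_5=1: u(η,σ) = -exp(-4σ)sin(2η) - 2exp(-9σ)sin(3η) + exp(-25σ)sin(5η).
Substituting back: T(ξ,t) = u(ξ - t, t).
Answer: T(ξ, t) = exp(-4t)sin(2t - 2ξ) + 2exp(-9t)sin(3t - 3ξ) - exp(-25t)sin(5t - 5ξ)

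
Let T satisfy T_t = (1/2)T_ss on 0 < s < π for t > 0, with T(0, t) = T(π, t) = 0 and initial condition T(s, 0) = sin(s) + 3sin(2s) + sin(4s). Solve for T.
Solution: Separating variables: T = Σ c_n exp(-n²t/2) sin(ns). From T(s,0) = sin(s) + 3sin(2s) + sin(4s): c_1=1, c_2=3, c_4=1.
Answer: T(s, t) = 3exp(-2t)sin(2s) + exp(-8t)sin(4s) + exp(-t/2)sin(s)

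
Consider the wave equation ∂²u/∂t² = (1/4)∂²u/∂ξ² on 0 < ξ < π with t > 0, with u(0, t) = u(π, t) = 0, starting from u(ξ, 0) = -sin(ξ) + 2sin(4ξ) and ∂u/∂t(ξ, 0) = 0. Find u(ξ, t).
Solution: Using separation of variables u = X(ξ)T(t):
Eigenfunctions: sin(nξ), n = 1, 2, 3, ...
General solution: u(ξ, t) = Σ [A_n cos(n t/2) + B_n sin(n t/2)] sin(nξ)
From u(ξ,0) = -sin(ξ) + 2sin(4ξ): A_1=-1, A_4=2. From u_t(ξ,0) = 0: all B_n = 0.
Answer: u(ξ, t) = -sin(ξ)cos(t/2) + 2sin(4ξ)cos(2t)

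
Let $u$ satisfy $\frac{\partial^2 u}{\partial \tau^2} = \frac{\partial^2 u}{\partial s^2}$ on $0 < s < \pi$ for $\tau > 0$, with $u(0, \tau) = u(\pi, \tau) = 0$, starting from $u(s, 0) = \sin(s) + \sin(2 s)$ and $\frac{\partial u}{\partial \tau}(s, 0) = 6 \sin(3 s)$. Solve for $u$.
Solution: Using separation of variables $u = X(s)T(\tau)$:
Eigenfunctions: $\sin(ns)$, $n = 1, 2, 3, \ldots$
General solution: $u(s, \tau) = \sum [A_n \cos(n \tau) + B_n \sin(n \tau)] \sin(ns)$
From $u(s,0) = \sin(s) + \sin(2 s)$: $A_1=1, A_2=1$. From $u_{\tau}(s,0) = 6 \sin(3 s)$, using $u_{\tau}(s,0) = \sum \omega_n B_n \sin(ns)$ with $\omega_n = n$: $B_3 = 6/3 = 2$.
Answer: $u(s, \tau) = 2 \sin(3 \tau) \sin(3 s) + \sin(s) \cos(\tau) + \sin(2 s) \cos(2 \tau)$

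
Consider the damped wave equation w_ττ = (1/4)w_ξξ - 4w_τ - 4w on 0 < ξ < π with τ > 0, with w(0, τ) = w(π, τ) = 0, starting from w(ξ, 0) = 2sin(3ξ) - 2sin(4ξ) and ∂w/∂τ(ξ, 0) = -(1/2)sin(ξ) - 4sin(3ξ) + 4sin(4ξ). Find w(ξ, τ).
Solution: Substitute w = exp(-2τ)u, i.e. u = exp(2τ)w.
By the product rule, w_τ = exp(-2τ)(u_τ - 2u), w_ττ = exp(-2τ)(u_ττ - 4u_τ + 4u), w_ξξ = exp(-2τ)u_ξξ.
Substituting into the PDE and dividing by exp(-2τ): u_ττ - 4u_τ + 4u = (1/4)u_ξξ - 4(u_τ - 2u) - 4u.
The lower-order terms cancel, leaving the standard wave equation u_ττ = (1/4)u_ξξ.
Initial data for u: u(ξ,0) = w(ξ,0) = 2sin(3ξ) - 2sin(4ξ); u_τ(ξ,0) = w_τ(ξ,0) + 2w(ξ,0) = -(1/2)sin(ξ). The boundary conditions carry over: u(0,τ) = u(π,τ) = 0.
Solve for u:
  Using separation of variables u = X(ξ)T(τ):
  Eigenfunctions: sin(nξ), n = 1, 2, 3, ...
  General solution: u(ξ, τ) = Σ [A_n cos(n τ/2) + B_n sin(n τ/2)] sin(nξ)
  From u(ξ,0) = 2sin(3ξ) - 2sin(4ξ): A_3=2, A_4=-2. From u_τ(ξ,0) = -(1/2)sin(ξ), using u_τ(ξ,0) = Σ ω_n B_n sin(nξ) with ω_n = n/2: B_1 = (-1/2)/(1/2) = -1.
Hence u(ξ,τ) = -sin(ξ)sin(τ/2) + 2sin(3ξ)cos(3τ/2) - 2sin(4ξ)cos(2τ).
Transform back: w(ξ,τ) = exp(-2τ)u(ξ,τ).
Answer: w(ξ, τ) = -exp(-2τ)sin(ξ)sin(τ/2) + 2exp(-2τ)sin(3ξ)cos(3τ/2) - 2exp(-2τ)sin(4ξ)cos(2τ)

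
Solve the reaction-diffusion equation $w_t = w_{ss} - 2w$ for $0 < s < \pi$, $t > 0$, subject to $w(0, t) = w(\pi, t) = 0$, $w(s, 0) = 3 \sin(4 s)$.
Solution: Substitute $w = e^{-2t}u$, i.e. $u = e^{2t}w$.
By the product rule, $w_t = e^{-2t}(u_t - 2u)$, $w_{ss} = e^{-2t}u_{ss}$.
Substituting into the PDE and dividing by $e^{-2t}$: $u_t - 2u = u_{ss} - 2u$.
The lower-order terms cancel, leaving the standard heat equation $u_t = u_{ss}$.
Initial data for $u$: $u(s,0) = w(s,0) = 3 \sin(4 s)$. The boundary conditions carry over: $u(0,t) = u(\pi,t) = 0$.
Solve for $u$:
  Using separation of variables $u = X(s)T(t)$:
  Eigenfunctions: $\sin(ns)$, $n = 1, 2, 3, \ldots$
  General solution: $u(s, t) = \sum c_n \sin(ns) e^{-n^2 t}$
  Matching $u(s,0) = 3 \sin(4 s)$ term by term: $c_4=3$.
Hence $u(s,t) = 3 e^{-16 t} \sin(4 s)$.
Transform back: $w(s,t) = e^{-2t}u(s,t)$.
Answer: $w(s, t) = 3 e^{-18 t} \sin(4 s)$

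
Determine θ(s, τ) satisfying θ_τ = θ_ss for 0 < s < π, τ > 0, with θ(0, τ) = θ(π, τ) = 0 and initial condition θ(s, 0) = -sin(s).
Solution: Separating variables: θ = Σ c_n exp(-n²τ) sin(ns). From θ(s,0) = -sin(s): c_1=-1.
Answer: θ(s, τ) = -exp(-τ)sin(s)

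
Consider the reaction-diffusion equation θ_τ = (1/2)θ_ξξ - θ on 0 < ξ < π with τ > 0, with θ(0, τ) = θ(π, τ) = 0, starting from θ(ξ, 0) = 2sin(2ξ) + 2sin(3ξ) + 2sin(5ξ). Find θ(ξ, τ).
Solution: Substitute θ = exp(-τ)u, i.e. u = exp(τ)θ.
By the product rule, θ_τ = exp(-τ)(u_τ - u), θ_ξξ = exp(-τ)u_ξξ.
Substituting into the PDE and dividing by exp(-τ): u_τ - u = (1/2)u_ξξ - u.
The lower-order terms cancel, leaving the standard heat equation u_τ = (1/2)u_ξξ.
Initial data for u: u(ξ,0) = θ(ξ,0) = 2sin(2ξ) + 2sin(3ξ) + 2sin(5ξ). The boundary conditions carry over: u(0,τ) = u(π,τ) = 0.
Solve for u:
  Using separation of variables u = X(ξ)G(τ):
  Eigenfunctions: sin(nξ), n = 1, 2, 3, ...
  General solution: u(ξ, τ) = Σ c_n sin(nξ) exp(-n² τ/2)
  Matching u(ξ,0) = 2sin(2ξ) + 2sin(3ξ) + 2sin(5ξ) term by term: c_2=2, c_3=2, c_5=2.
Hence u(ξ,τ) = 2exp(-2τ)sin(2ξ) + 2exp(-9τ/2)sin(3ξ) + 2exp(-25τ/2)sin(5ξ).
Transform back: θ(ξ,τ) = exp(-τ)u(ξ,τ).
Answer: θ(ξ, τ) = 2exp(-3τ)sin(2ξ) + 2exp(-11τ/2)sin(3ξ) + 2exp(-27τ/2)sin(5ξ)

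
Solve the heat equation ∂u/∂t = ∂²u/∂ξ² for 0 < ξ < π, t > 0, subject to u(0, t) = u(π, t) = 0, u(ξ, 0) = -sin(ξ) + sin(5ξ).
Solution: Separating variables: u = Σ c_n exp(-n²t) sin(nξ). From u(ξ,0) = -sin(ξ) + sin(5ξ): c_1=-1, c_5=1.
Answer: u(ξ, t) = -exp(-t)sin(ξ) + exp(-25t)sin(5ξ)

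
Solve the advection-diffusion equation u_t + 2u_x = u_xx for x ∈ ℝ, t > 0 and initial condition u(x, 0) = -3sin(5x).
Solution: Moving frame: η = x - 2t, σ = t, u = w(η,σ), so u_t = w_σ - 2w_η and u_xx = w_ηη.
Hence u_t + 2u_x = w_σ and the PDE becomes the heat equation w_σ = w_ηη on η ∈ ℝ.
Initial data: w(η,0) = u(η,0) = -3sin(5η). Each mode sin(nη) decays as exp(-n²σ) on ℝ, so w(η,σ) = Σ c_n exp(-n²σ) sin(nη) with c_5=-3: w(η,σ) = -3exp(-25σ)sin(5η).
Substituting back: u(x,t) = w(x - 2t, t).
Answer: u(x, t) = 3exp(-25t)sin(10t - 5x)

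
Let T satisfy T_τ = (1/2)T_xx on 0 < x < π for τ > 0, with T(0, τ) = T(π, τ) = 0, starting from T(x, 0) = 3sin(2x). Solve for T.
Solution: Separating variables: T = Σ c_n exp(-n²τ/2) sin(nx). From T(x,0) = 3sin(2x): c_2=3.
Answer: T(x, τ) = 3exp(-2τ)sin(2x)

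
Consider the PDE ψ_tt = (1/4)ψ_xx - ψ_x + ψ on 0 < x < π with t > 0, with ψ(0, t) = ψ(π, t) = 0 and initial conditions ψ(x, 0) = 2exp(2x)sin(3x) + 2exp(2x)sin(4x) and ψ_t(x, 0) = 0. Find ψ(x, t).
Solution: Substitute ψ = exp(2x)u, i.e. u = exp(-2x)ψ.
By the product rule, ψ_x = exp(2x)(u_x + 2u), ψ_xx = exp(2x)(u_xx + 4u_x + 4u), ψ_tt = exp(2x)u_tt.
Substituting into the PDE and dividing by exp(2x): u_tt = (1/4)(u_xx + 4u_x + 4u) - (u_x + 2u) + u.
The lower-order terms cancel, leaving the standard wave equation u_tt = (1/4)u_xx.
Initial data for u: u(x,0) = exp(-2x)ψ(x,0) = 2sin(3x) + 2sin(4x); u_t(x,0) = exp(-2x)ψ_t(x,0) = 0. The boundary conditions carry over: u(0,t) = u(π,t) = 0.
Solve for u:
  Using separation of variables u = X(x)T(t):
  Eigenfunctions: sin(nx), n = 1, 2, 3, ...
  General solution: u(x, t) = Σ [A_n cos(n t/2) + B_n sin(n t/2)] sin(nx)
  From u(x,0) = 2sin(3x) + 2sin(4x): A_3=2, A_4=2. From u_t(x,0) = 0: all B_n = 0.
Hence u(x,t) = 2sin(3x)cos(3t/2) + 2sin(4x)cos(2t).
Transform back: ψ(x,t) = exp(2x)u(x,t).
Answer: ψ(x, t) = 2exp(2x)sin(3x)cos(3t/2) + 2exp(2x)sin(4x)cos(2t)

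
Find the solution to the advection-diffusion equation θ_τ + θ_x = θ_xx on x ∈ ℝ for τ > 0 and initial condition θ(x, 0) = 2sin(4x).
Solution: Change to a moving frame: let η = x - τ, σ = τ and write θ(x,τ) = u(η,σ).
By the chain rule θ_τ = u_σ - u_η, θ_x = u_η, θ_xx = u_ηη.
Then θ_τ + θ_x = u_σ: the advection term cancels and the PDE becomes the heat equation u_σ = u_ηη on η ∈ ℝ.
Initial data: u(η,0) = θ(η,0) = 2sin(4η).
On η ∈ ℝ each mode satisfies (sin(nη))″ = -n² sin(nη), so exp(-n²σ) sin(nη) solves the heat equation; by superposition u(η,σ) = Σ c_n exp(-n²σ) sin(nη).
Reading off the coefficients: c_4=2, so u(η,σ) = 2exp(-16σ)sin(4η).
Substituting back η = x - τ, σ = τ: θ(x,τ) = u(x - τ, τ).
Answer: θ(x, τ) = 2exp(-16τ)sin(4x - 4τ)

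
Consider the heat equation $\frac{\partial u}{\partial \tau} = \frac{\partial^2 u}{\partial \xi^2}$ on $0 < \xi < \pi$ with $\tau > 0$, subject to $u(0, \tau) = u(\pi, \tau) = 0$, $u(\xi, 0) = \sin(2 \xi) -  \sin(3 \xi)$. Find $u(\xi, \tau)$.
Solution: Using separation of variables $u = X(\xi)T(\tau)$:
Eigenfunctions: $\sin(n\xi)$, $n = 1, 2, 3, \ldots$
General solution: $u(\xi, \tau) = \sum c_n \sin(n\xi) e^{-n^2 \tau}$
Matching $u(\xi,0) = \sin(2 \xi) - \sin(3 \xi)$ term by term: $c_2=1, c_3=-1$.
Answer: $u(\xi, \tau) = e^{-4 \tau} \sin(2 \xi) -  e^{-9 \tau} \sin(3 \xi)$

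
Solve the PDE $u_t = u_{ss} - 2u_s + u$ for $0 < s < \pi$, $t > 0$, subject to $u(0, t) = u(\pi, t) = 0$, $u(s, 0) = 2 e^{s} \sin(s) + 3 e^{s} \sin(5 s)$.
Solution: Substitute $u = e^{s}w$.
Then $u_s = e^{s}(w_s + w)$, $u_{ss} = e^{s}(w_{ss} + 2w_s + w)$, $u_t = e^{s}w_t$; substituting and dividing by $e^{s}$, the lower-order terms cancel: $w_t = w_{ss}$ (standard heat equation).
Data for $w$: $w(s,0) = e^{-s}u(s,0) = 2 \sin(s) + 3 \sin(5 s)$. The boundary conditions carry over: $w(0,t) = w(\pi,t) = 0$.
Separating variables: $w = \sum c_n e^{-n^2t} \sin(ns)$. From $w(s,0) = 2 \sin(s) + 3 \sin(5 s)$: $c_1=2, c_5=3$.
So $w(s,t) = 2 e^{-t} \sin(s) + 3 e^{-25 t} \sin(5 s)$, and $u(s,t) = e^{s}w(s,t)$.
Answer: $u(s, t) = 2 e^{s} e^{-t} \sin(s) + 3 e^{s} e^{-25 t} \sin(5 s)$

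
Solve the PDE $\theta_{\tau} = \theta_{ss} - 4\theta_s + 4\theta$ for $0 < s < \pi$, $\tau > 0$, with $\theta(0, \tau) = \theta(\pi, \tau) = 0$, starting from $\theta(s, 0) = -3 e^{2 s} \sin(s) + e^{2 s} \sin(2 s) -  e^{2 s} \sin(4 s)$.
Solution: Substitute $\theta = e^{2s}u$, i.e. $u = e^{-2s}\theta$.
By the product rule, $\theta_s = e^{2s}(u_s + 2u)$, $\theta_{ss} = e^{2s}(u_{ss} + 4u_s + 4u)$, $\theta_{\tau} = e^{2s}u_{\tau}$.
Substituting into the PDE and dividing by $e^{2s}$: $u_{\tau} = (u_{ss} + 4u_s + 4u) - 4(u_s + 2u) + 4u$.
The lower-order terms cancel, leaving the standard heat equation $u_{\tau} = u_{ss}$.
Initial data for $u$: $u(s,0) = e^{-2s}\theta(s,0) = -3 \sin(s) + \sin(2 s) - \sin(4 s)$. The boundary conditions carry over: $u(0,\tau) = u(\pi,\tau) = 0$.
Solve for $u$:
  Using separation of variables $u = X(s)G(\tau)$:
  Eigenfunctions: $\sin(ns)$, $n = 1, 2, 3, \ldots$
  General solution: $u(s, \tau) = \sum c_n \sin(ns) e^{-n^2 \tau}$
  Matching $u(s,0) = -3 \sin(s) + \sin(2 s) - \sin(4 s)$ term by term: $c_1=-3, c_2=1, c_4=-1$.
Hence $u(s,\tau) = -3 e^{-\tau} \sin(s) + e^{-4 \tau} \sin(2 s) - e^{-16 \tau} \sin(4 s)$.
Transform back: $\theta(s,\tau) = e^{2s}u(s,\tau)$.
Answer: $\theta(s, \tau) = -3 e^{-\tau} e^{2 s} \sin(s) + e^{-4 \tau} e^{2 s} \sin(2 s) -  e^{-16 \tau} e^{2 s} \sin(4 s)$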